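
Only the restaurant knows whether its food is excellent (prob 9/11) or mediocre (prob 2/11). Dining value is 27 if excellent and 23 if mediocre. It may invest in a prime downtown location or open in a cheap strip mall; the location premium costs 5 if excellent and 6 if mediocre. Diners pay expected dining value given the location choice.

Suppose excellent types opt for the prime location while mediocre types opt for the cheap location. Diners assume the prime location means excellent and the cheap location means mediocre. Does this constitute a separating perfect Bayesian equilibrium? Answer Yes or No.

Under these beliefs, the prime location earns price premium 27 and the cheap location earns price premium 23.
excellent: the prime location nets 27 − 5 = 22; the cheap location nets 23. excellent would deviate to the cheap location.
mediocre: the prime location nets 27 − 6 = 21; the cheap location nets 23. mediocre prefers the cheap location.
excellent has a profitable deviation, so the profile is not an equilibrium.

No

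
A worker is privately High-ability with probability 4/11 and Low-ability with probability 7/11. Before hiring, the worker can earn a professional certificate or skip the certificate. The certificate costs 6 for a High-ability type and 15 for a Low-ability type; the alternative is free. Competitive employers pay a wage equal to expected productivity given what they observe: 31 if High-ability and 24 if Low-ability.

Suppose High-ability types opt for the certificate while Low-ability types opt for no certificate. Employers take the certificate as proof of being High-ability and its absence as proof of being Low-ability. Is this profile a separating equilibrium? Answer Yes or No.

Under these beliefs, the certificate earns wage 31 and no certificate earns wage 24.
High-ability: the certificate nets 31 − 6 = 25; no certificate nets 24. High-ability prefers the certificate.
Low-ability: the certificate nets 31 − 15 = 16; no certificate nets 24. Low-ability prefers no certificate.
Neither type deviates, so the separating profile is an equilibrium.

Yes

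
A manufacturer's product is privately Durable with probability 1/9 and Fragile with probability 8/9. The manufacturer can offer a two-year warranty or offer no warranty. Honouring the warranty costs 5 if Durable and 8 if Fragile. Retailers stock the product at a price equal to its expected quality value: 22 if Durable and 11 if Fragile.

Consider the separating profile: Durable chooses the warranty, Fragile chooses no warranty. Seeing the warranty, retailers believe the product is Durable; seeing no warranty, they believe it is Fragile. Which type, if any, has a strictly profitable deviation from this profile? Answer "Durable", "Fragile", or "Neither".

The warranty pays 22; no warranty pays 11.
Durable: assigned the warranty, nets 22 − 5 = 17; deviating to no warranty nets 11.
Fragile: assigned no warranty, nets 11; deviating to the warranty nets 22 − 8 = 14.
The Fragile type gains 3 by deviating.

Fragile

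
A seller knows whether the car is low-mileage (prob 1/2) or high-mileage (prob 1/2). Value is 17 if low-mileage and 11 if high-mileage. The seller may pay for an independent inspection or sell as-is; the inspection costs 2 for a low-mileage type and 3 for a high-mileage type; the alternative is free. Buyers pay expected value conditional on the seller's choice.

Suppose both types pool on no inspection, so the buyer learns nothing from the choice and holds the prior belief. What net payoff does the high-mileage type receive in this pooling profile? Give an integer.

14

Pooled price = 1/2·17 + 1/2·11 = 14.
high-mileage pays no cost for no inspection, so net payoff = 14.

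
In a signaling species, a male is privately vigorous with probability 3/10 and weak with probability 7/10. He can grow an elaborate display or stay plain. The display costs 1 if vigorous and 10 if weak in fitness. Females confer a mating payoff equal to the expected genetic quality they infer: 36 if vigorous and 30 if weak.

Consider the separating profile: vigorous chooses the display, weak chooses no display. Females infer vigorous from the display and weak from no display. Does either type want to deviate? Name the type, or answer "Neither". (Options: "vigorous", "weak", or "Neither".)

Neither

The display pays 36; no display pays 30.
vigorous: assigned the display, nets 36 − 1 = 35; deviating to no display nets 30.
weak: assigned no display, nets 30; deviating to the display nets 36 − 10 = 26.
Both types strictly prefer their assigned action; no profitable deviation.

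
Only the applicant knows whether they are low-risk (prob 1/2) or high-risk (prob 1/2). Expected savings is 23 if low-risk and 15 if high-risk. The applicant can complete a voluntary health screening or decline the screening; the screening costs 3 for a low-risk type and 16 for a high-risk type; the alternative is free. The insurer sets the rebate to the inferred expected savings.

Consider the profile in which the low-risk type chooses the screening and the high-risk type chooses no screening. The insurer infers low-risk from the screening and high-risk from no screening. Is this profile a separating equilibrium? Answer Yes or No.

Yes

Under these beliefs, the screening earns rebate 23 and no screening earns rebate 15.
low-risk: the screening nets 23 − 3 = 20; no screening nets 15. low-risk prefers the screening.
high-risk: the screening nets 23 − 16 = 7; no screening nets 15. high-risk prefers no screening.
Neither type deviates, so the separating profile is an equilibrium.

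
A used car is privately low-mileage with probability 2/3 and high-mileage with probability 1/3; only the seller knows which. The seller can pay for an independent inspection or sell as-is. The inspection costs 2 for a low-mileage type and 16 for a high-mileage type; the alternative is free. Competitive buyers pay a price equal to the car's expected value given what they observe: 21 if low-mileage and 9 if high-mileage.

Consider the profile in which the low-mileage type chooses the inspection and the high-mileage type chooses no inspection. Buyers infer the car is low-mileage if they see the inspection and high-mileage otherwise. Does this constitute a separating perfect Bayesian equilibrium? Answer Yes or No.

Yes

Under these beliefs, the inspection earns price 21 and no inspection earns price 9.
low-mileage: the inspection nets 21 − 2 = 19; no inspection nets 9. low-mileage prefers the inspection.
high-mileage: the inspection nets 21 − 16 = 5; no inspection nets 9. high-mileage prefers no inspection.
Neither type deviates, so the separating profile is an equilibrium.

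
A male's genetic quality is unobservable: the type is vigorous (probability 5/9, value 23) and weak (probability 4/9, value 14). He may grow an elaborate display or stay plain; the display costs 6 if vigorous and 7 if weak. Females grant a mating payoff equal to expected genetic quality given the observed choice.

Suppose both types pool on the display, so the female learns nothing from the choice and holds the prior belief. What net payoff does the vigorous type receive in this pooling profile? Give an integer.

Pooled mating payoff = 5/9·23 + 4/9·14 = 19.
vigorous pays cost 6 for the display, so net payoff = 19 − 6 = 13.

13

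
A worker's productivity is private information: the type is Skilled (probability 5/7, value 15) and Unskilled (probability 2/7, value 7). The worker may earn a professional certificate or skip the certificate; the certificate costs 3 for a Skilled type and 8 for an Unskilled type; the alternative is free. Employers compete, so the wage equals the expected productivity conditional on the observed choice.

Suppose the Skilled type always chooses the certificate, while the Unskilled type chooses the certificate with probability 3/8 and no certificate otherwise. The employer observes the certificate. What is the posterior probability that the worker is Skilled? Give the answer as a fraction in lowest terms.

P(the certificate) = (5/7)·1 + (2/7)·(3/8) = 23/28.
By Bayes' rule, P(Skilled | the certificate) = (5/7) / (23/28) = 20/23.

20/23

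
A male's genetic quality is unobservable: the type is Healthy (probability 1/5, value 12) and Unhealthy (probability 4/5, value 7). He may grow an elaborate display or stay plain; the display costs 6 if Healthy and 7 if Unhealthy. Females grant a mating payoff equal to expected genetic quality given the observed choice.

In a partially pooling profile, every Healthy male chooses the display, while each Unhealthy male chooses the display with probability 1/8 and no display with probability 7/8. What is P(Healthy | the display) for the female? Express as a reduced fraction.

P(the display) = (1/5)·1 + (4/5)·(1/8) = 3/10.
By Bayes' rule, P(Healthy | the display) = (1/5) / (3/10) = 2/3.

2/3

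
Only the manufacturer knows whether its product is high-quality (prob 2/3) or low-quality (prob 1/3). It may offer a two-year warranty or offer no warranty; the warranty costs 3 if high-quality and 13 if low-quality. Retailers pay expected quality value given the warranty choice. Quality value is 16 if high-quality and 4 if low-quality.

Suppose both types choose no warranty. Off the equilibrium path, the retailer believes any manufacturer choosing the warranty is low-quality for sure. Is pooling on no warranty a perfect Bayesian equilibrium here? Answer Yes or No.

On path, the retailer holds the prior and pays 2/3·16 + 1/3·4 = 12. Off path (the warranty), believing low-quality, it pays 4.
high-quality: no warranty nets 12; the warranty nets 4 − 3 = 1. high-quality stays.
low-quality: no warranty nets 12; the warranty nets 4 − 13 = -9. low-quality stays.
No type deviates, so pooling is sustained.

Yes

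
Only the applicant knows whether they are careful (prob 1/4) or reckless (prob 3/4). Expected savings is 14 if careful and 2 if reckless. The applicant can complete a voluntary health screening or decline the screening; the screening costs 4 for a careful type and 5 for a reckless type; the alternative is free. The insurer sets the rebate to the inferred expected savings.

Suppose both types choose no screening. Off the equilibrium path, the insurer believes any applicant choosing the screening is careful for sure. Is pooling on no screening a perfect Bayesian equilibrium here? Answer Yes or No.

No

On path, the insurer holds the prior and pays 1/4·14 + 3/4·2 = 5. Off path (the screening), believing careful, it pays 14.
careful: no screening nets 5; the screening nets 14 − 4 = 10. careful would deviate.
reckless: no screening nets 5; the screening nets 14 − 5 = 9. reckless would deviate.
A type deviates, so pooling fails.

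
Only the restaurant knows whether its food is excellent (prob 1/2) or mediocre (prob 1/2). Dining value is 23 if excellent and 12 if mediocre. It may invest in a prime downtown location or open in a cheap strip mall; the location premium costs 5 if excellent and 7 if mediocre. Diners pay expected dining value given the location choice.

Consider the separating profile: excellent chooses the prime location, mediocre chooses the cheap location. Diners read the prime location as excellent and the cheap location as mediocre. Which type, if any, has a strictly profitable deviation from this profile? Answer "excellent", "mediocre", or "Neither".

mediocre

The prime location pays 23; the cheap location pays 12.
excellent: assigned the prime location, nets 23 − 5 = 18; deviating to the cheap location nets 12.
mediocre: assigned the cheap location, nets 12; deviating to the prime location nets 23 − 7 = 16.
The mediocre type gains 4 by deviating.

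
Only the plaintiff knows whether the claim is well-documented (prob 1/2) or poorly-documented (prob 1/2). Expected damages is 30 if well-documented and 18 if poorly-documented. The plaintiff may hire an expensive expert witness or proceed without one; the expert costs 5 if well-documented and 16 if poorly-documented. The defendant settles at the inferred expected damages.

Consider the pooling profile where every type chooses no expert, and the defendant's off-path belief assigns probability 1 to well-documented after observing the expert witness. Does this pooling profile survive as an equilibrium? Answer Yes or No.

On path, the defendant holds the prior and pays 1/2·30 + 1/2·18 = 24. Off path (the expert witness), believing well-documented, it pays 30.
well-documented: no expert nets 24; the expert witness nets 30 − 5 = 25. well-documented would deviate.
poorly-documented: no expert nets 24; the expert witness nets 30 − 16 = 14. poorly-documented stays.
A type deviates, so pooling fails.

No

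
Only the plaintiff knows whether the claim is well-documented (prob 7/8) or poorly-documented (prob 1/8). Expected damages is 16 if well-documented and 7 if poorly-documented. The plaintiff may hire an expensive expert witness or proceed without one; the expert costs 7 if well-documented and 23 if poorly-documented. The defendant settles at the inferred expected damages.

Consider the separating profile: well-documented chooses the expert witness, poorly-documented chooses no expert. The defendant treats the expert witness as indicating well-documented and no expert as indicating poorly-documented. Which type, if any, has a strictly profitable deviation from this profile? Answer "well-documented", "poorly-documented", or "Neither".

Neither

The expert witness pays 16; no expert pays 7.
well-documented: assigned the expert witness, nets 16 − 7 = 9; deviating to no expert nets 7.
poorly-documented: assigned no expert, nets 7; deviating to the expert witness nets 16 − 23 = -7.
Both types strictly prefer their assigned action; no profitable deviation.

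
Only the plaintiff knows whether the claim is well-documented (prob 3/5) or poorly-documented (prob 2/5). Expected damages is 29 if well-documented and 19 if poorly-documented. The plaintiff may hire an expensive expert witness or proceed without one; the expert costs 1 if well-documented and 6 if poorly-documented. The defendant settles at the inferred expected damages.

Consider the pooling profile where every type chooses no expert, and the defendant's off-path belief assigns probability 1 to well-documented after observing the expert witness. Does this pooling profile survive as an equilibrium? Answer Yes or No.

No

On path, the defendant holds the prior and pays 3/5·29 + 2/5·19 = 25. Off path (the expert witness), believing well-documented, it pays 29.
well-documented: no expert nets 25; the expert witness nets 29 − 1 = 28. well-documented would deviate.
poorly-documented: no expert nets 25; the expert witness nets 29 − 6 = 23. poorly-documented stays.
A type deviates, so pooling fails.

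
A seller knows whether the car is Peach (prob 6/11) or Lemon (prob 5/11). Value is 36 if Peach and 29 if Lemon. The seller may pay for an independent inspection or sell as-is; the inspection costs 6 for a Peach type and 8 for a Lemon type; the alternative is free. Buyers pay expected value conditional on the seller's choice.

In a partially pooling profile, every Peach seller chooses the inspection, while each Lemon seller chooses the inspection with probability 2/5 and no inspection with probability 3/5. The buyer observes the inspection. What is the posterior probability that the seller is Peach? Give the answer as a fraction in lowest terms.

P(the inspection) = (6/11)·1 + (5/11)·(2/5) = 8/11.
By Bayes' rule, P(Peach | the inspection) = (6/11) / (8/11) = 3/4.

3/4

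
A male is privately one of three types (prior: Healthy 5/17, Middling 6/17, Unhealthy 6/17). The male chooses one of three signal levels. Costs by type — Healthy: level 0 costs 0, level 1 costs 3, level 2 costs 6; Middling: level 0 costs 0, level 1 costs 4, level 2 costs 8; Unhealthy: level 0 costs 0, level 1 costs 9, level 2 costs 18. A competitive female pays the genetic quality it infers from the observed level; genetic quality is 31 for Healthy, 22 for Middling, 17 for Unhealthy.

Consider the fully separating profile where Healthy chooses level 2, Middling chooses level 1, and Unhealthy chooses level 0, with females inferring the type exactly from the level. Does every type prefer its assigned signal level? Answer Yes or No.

No

Separating mating payoffs: level 2 → 31, level 1 → 22, level 0 → 17.
Healthy (assigned level 2): level 0: 17 − 0 = 17; level 1: 22 − 3 = 19; level 2: 31 − 6 = 25. Healthy stays.
Middling (assigned level 1): level 0: 17 − 0 = 17; level 1: 22 − 4 = 18; level 2: 31 − 8 = 23. Middling prefers level 2.
Unhealthy (assigned level 0): level 0: 17 − 0 = 17; level 1: 22 − 9 = 13; level 2: 31 − 18 = 13. Unhealthy stays.
At least one type deviates; the separating profile fails.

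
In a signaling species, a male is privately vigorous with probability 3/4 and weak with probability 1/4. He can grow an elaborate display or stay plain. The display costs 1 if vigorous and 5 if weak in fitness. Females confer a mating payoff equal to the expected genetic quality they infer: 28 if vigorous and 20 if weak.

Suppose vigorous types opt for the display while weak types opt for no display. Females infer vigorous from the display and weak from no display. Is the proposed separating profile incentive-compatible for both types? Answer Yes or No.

Under these beliefs, the display earns mating payoff 28 and no display earns mating payoff 20.
vigorous: the display nets 28 − 1 = 27; no display nets 20. vigorous prefers the display.
weak: the display nets 28 − 5 = 23; no display nets 20. weak would deviate to the display.
weak has a profitable deviation, so the profile is not an equilibrium.

No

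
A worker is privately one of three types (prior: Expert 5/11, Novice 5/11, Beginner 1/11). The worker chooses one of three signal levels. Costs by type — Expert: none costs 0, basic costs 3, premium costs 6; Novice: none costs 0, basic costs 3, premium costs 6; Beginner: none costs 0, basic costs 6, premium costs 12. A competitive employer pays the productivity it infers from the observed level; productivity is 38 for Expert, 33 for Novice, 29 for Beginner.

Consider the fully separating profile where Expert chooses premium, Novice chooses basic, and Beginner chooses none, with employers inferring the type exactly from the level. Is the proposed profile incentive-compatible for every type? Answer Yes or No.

No

Separating wages: premium → 38, basic → 33, none → 29.
Expert (assigned premium): none: 29 − 0 = 29; basic: 33 − 3 = 30; premium: 38 − 6 = 32. Expert stays.
Novice (assigned basic): none: 29 − 0 = 29; basic: 33 − 3 = 30; premium: 38 − 6 = 32. Novice prefers premium.
Beginner (assigned none): none: 29 − 0 = 29; basic: 33 − 6 = 27; premium: 38 − 12 = 26. Beginner stays.
At least one type deviates; the separating profile fails.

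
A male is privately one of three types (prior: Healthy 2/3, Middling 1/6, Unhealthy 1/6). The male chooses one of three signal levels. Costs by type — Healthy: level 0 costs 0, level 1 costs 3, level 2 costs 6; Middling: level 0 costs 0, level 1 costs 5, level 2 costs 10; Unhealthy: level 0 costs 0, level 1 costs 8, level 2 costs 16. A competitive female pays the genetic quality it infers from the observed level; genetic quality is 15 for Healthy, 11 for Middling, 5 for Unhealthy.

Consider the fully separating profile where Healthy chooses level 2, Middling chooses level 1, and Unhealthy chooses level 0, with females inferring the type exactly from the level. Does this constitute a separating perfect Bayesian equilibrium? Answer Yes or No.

Separating mating payoffs: level 2 → 15, level 1 → 11, level 0 → 5.
Healthy (assigned level 2): level 0: 5 − 0 = 5; level 1: 11 − 3 = 8; level 2: 15 − 6 = 9. Healthy stays.
Middling (assigned level 1): level 0: 5 − 0 = 5; level 1: 11 − 5 = 6; level 2: 15 − 10 = 5. Middling stays.
Unhealthy (assigned level 0): level 0: 5 − 0 = 5; level 1: 11 − 8 = 3; level 2: 15 − 16 = -1. Unhealthy stays.
Every type prefers its assigned level; separation holds.

Yes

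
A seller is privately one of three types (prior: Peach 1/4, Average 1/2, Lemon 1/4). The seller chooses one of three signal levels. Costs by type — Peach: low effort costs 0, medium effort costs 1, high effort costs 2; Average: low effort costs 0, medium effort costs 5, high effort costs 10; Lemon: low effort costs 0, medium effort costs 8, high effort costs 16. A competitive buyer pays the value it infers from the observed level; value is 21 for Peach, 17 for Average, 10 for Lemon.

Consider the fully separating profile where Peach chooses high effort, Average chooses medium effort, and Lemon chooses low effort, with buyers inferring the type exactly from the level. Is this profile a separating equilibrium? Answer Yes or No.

Separating prices: high effort → 21, medium effort → 17, low effort → 10.
Peach (assigned high effort): low effort: 10 − 0 = 10; medium effort: 17 − 1 = 16; high effort: 21 − 2 = 19. Peach stays.
Average (assigned medium effort): low effort: 10 − 0 = 10; medium effort: 17 − 5 = 12; high effort: 21 − 10 = 11. Average stays.
Lemon (assigned low effort): low effort: 10 − 0 = 10; medium effort: 17 − 8 = 9; high effort: 21 − 16 = 5. Lemon stays.
Every type prefers its assigned level; separation holds.

Yes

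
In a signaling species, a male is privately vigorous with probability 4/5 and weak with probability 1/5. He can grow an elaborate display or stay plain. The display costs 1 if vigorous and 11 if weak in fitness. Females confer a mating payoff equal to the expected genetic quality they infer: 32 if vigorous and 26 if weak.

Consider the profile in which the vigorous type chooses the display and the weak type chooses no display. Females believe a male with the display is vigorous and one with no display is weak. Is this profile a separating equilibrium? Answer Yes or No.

Under these beliefs, the display earns mating payoff 32 and no display earns mating payoff 26.
vigorous: the display nets 32 − 1 = 31; no display nets 26. vigorous prefers the display.
weak: the display nets 32 − 11 = 21; no display nets 26. weak prefers no display.
Neither type deviates, so the separating profile is an equilibrium.

Yes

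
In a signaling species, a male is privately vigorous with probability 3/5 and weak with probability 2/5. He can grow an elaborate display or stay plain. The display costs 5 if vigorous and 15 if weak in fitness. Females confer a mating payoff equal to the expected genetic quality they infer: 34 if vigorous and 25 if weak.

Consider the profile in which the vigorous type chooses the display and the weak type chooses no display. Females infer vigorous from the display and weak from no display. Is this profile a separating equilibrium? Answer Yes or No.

Yes

Under these beliefs, the display earns mating payoff 34 and no display earns mating payoff 25.
vigorous: the display nets 34 − 5 = 29; no display nets 25. vigorous prefers the display.
weak: the display nets 34 − 15 = 19; no display nets 25. weak prefers no display.
Neither type deviates, so the separating profile is an equilibrium.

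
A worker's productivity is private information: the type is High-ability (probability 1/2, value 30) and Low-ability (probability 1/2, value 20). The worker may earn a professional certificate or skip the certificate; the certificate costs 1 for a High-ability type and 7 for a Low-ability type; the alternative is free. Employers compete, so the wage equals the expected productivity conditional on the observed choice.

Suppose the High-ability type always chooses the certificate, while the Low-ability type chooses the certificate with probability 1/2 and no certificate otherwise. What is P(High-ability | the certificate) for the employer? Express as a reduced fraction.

P(the certificate) = (1/2)·1 + (1/2)·(1/2) = 3/4.
By Bayes' rule, P(High-ability | the certificate) = (1/2) / (3/4) = 2/3.

2/3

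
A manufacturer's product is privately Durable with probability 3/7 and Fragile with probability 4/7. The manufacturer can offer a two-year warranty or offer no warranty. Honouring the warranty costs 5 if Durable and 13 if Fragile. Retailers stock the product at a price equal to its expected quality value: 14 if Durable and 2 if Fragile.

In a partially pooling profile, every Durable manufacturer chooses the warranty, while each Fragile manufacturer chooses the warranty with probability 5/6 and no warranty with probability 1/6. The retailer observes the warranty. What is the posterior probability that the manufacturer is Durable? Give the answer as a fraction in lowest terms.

P(the warranty) = (3/7)·1 + (4/7)·(5/6) = 19/21.
By Bayes' rule, P(Durable | the warranty) = (3/7) / (19/21) = 9/19.

9/19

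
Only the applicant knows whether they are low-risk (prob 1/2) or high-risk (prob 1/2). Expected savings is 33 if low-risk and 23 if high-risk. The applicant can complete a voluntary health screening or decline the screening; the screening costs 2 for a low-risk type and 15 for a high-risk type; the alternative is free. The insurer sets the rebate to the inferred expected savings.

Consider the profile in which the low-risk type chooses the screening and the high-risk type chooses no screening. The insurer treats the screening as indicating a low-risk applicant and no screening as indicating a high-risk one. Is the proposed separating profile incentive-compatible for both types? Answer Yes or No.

Under these beliefs, the screening earns rebate 33 and no screening earns rebate 23.
low-risk: the screening nets 33 − 2 = 31; no screening nets 23. low-risk prefers the screening.
high-risk: the screening nets 33 − 15 = 18; no screening nets 23. high-risk prefers no screening.
Neither type deviates, so the separating profile is an equilibrium.

Yes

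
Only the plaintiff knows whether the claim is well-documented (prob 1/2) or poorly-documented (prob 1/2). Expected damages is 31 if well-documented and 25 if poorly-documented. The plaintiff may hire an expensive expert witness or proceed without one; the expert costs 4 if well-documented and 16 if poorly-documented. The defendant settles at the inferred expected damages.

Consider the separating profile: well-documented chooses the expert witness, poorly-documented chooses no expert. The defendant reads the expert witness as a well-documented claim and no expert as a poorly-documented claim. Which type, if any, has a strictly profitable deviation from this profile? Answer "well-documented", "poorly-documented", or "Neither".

Neither

The expert witness pays 31; no expert pays 25.
well-documented: assigned the expert witness, nets 31 − 4 = 27; deviating to no expert nets 25.
poorly-documented: assigned no expert, nets 25; deviating to the expert witness nets 31 − 16 = 15.
Both types strictly prefer their assigned action; no profitable deviation.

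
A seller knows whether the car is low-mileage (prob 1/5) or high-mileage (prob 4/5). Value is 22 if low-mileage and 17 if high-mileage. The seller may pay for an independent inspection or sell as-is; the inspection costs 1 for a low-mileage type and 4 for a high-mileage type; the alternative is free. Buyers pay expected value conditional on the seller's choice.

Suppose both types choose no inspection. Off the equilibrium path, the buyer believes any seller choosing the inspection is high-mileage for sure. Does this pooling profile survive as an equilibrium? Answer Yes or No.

On path, the buyer holds the prior and pays 1/5·22 + 4/5·17 = 18. Off path (the inspection), believing high-mileage, it pays 17.
low-mileage: no inspection nets 18; the inspection nets 17 − 1 = 16. low-mileage stays.
high-mileage: no inspection nets 18; the inspection nets 17 − 4 = 13. high-mileage stays.
No type deviates, so pooling is sustained.

Yes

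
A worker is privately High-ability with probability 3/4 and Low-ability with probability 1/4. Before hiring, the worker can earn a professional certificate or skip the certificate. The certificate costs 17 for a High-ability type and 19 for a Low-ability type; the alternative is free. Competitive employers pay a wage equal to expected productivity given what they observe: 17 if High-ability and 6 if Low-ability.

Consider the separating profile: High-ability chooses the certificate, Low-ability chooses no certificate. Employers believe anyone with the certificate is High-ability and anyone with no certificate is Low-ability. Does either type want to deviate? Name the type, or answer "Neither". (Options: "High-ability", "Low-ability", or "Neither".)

High-ability

The certificate pays 17; no certificate pays 6.
High-ability: assigned the certificate, nets 17 − 17 = 0; deviating to no certificate nets 6.
Low-ability: assigned no certificate, nets 6; deviating to the certificate nets 17 − 19 = -2.
The High-ability type gains 6 by deviating.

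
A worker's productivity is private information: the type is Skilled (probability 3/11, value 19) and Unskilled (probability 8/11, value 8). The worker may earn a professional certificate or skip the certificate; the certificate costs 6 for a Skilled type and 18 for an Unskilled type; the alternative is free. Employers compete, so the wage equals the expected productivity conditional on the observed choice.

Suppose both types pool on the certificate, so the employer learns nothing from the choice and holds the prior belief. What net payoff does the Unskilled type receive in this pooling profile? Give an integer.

Pooled wage = 3/11·19 + 8/11·8 = 11.
Unskilled pays cost 18 for the certificate, so net payoff = 11 − 18 = -7.

-7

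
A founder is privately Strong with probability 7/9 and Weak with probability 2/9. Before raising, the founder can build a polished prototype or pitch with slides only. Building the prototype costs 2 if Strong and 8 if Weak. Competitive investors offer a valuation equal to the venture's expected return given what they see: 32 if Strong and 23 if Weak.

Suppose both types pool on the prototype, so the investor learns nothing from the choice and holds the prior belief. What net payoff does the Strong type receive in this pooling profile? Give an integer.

28

Pooled valuation = 7/9·32 + 2/9·23 = 30.
Strong pays cost 2 for the prototype, so net payoff = 30 − 2 = 28.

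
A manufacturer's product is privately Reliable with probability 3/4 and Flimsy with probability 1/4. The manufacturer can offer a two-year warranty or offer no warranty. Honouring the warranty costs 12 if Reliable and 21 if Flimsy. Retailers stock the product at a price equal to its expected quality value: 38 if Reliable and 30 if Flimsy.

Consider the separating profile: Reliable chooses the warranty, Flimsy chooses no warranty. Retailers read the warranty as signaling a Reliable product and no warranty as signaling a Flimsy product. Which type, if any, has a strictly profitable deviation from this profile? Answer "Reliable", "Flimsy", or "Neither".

Reliable

The warranty pays 38; no warranty pays 30.
Reliable: assigned the warranty, nets 38 − 12 = 26; deviating to no warranty nets 30.
Flimsy: assigned no warranty, nets 30; deviating to the warranty nets 38 − 21 = 17.
The Reliable type gains 4 by deviating.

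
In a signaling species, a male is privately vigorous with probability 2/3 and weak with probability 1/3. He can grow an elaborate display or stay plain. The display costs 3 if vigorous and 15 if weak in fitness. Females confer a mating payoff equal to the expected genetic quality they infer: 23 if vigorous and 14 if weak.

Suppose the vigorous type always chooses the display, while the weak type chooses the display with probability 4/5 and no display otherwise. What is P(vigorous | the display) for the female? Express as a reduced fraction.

P(the display) = (2/3)·1 + (1/3)·(4/5) = 14/15.
By Bayes' rule, P(vigorous | the display) = (2/3) / (14/15) = 5/7.

5/7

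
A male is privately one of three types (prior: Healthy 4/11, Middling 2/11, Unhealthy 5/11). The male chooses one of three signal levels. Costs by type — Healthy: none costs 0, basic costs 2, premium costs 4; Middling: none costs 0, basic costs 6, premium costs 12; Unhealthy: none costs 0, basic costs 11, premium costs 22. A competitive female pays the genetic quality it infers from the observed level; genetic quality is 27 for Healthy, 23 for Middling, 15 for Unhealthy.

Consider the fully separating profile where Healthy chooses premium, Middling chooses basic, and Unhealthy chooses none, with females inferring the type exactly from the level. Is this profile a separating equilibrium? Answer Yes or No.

Yes

Separating mating payoffs: premium → 27, basic → 23, none → 15.
Healthy (assigned premium): none: 15 − 0 = 15; basic: 23 − 2 = 21; premium: 27 − 4 = 23. Healthy stays.
Middling (assigned basic): none: 15 − 0 = 15; basic: 23 − 6 = 17; premium: 27 − 12 = 15. Middling stays.
Unhealthy (assigned none): none: 15 − 0 = 15; basic: 23 − 11 = 12; premium: 27 − 22 = 5. Unhealthy stays.
Every type prefers its assigned level; separation holds.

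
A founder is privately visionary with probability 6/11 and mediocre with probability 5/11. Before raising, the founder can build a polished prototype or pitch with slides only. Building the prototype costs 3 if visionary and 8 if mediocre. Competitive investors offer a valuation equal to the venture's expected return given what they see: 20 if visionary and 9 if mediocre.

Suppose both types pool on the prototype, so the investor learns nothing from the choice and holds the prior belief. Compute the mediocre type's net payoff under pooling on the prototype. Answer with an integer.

Pooled valuation = 6/11·20 + 5/11·9 = 15.
mediocre pays cost 8 for the prototype, so net payoff = 15 − 8 = 7.

7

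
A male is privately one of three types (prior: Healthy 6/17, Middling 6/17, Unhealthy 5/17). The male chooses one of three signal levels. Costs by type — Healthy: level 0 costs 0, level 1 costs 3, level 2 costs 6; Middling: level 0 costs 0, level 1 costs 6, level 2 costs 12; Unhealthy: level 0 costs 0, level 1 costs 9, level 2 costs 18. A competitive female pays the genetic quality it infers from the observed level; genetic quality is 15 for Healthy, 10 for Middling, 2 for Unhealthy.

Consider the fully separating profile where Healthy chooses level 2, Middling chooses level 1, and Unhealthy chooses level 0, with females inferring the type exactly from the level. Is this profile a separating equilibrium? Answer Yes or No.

Separating mating payoffs: level 2 → 15, level 1 → 10, level 0 → 2.
Healthy (assigned level 2): level 0: 2 − 0 = 2; level 1: 10 − 3 = 7; level 2: 15 − 6 = 9. Healthy stays.
Middling (assigned level 1): level 0: 2 − 0 = 2; level 1: 10 − 6 = 4; level 2: 15 − 12 = 3. Middling stays.
Unhealthy (assigned level 0): level 0: 2 − 0 = 2; level 1: 10 − 9 = 1; level 2: 15 − 18 = -3. Unhealthy stays.
Every type prefers its assigned level; separation holds.

Yes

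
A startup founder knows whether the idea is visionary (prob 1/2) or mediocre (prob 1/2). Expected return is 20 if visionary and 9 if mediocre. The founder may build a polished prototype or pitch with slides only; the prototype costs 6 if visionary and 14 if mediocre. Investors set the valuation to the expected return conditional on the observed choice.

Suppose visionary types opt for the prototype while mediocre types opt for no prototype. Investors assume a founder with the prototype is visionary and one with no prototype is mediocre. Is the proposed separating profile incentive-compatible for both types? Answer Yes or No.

Under these beliefs, the prototype earns valuation 20 and no prototype earns valuation 9.
visionary: the prototype nets 20 − 6 = 14; no prototype nets 9. visionary prefers the prototype.
mediocre: the prototype nets 20 − 14 = 6; no prototype nets 9. mediocre prefers no prototype.
Neither type deviates, so the separating profile is an equilibrium.

Yes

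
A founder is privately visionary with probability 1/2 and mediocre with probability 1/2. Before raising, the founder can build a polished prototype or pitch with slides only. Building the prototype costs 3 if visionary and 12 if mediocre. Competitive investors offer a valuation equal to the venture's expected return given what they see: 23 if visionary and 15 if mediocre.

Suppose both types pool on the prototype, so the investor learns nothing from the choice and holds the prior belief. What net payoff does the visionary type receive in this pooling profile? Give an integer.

Pooled valuation = 1/2·23 + 1/2·15 = 19.
visionary pays cost 3 for the prototype, so net payoff = 19 − 3 = 16.

16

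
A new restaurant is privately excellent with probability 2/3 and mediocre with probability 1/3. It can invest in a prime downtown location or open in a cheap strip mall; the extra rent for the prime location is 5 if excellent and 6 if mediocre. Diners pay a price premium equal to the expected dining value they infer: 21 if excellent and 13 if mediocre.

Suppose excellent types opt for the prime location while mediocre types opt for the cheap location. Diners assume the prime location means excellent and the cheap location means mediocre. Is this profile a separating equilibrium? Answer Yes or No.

No

Under these beliefs, the prime location earns price premium 21 and the cheap location earns price premium 13.
excellent: the prime location nets 21 − 5 = 16; the cheap location nets 13. excellent prefers the prime location.
mediocre: the prime location nets 21 − 6 = 15; the cheap location nets 13. mediocre would deviate to the prime location.
mediocre has a profitable deviation, so the profile is not an equilibrium.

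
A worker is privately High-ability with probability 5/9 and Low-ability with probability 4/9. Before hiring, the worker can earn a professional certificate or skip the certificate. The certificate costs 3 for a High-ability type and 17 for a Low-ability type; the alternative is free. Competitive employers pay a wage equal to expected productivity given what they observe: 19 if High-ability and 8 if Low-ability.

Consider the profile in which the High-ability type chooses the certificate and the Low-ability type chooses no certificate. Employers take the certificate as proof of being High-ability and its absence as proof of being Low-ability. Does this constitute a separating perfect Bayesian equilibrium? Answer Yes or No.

Under these beliefs, the certificate earns wage 19 and no certificate earns wage 8.
High-ability: the certificate nets 19 − 3 = 16; no certificate nets 8. High-ability prefers the certificate.
Low-ability: the certificate nets 19 − 17 = 2; no certificate nets 8. Low-ability prefers no certificate.
Neither type deviates, so the separating profile is an equilibrium.

Yes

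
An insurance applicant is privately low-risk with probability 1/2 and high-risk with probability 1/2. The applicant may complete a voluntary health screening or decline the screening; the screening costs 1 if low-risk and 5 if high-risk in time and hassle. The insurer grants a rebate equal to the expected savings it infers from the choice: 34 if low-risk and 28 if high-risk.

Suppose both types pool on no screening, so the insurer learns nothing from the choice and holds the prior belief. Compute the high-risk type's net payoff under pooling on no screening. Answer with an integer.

Pooled rebate = 1/2·34 + 1/2·28 = 31.
high-risk pays no cost for no screening, so net payoff = 31.

31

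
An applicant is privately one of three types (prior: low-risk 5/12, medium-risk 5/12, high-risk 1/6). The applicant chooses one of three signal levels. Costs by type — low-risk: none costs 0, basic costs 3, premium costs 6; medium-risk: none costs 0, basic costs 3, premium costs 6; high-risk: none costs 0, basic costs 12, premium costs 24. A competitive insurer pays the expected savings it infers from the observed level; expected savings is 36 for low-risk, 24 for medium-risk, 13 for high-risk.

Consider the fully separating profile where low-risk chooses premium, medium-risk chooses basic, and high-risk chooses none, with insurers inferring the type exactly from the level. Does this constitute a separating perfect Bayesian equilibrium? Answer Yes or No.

No

Separating rebates: premium → 36, basic → 24, none → 13.
low-risk (assigned premium): none: 13 − 0 = 13; basic: 24 − 3 = 21; premium: 36 − 6 = 30. low-risk stays.
medium-risk (assigned basic): none: 13 − 0 = 13; basic: 24 − 3 = 21; premium: 36 − 6 = 30. medium-risk prefers premium.
high-risk (assigned none): none: 13 − 0 = 13; basic: 24 − 12 = 12; premium: 36 − 24 = 12. high-risk stays.
At least one type deviates; the separating profile fails.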